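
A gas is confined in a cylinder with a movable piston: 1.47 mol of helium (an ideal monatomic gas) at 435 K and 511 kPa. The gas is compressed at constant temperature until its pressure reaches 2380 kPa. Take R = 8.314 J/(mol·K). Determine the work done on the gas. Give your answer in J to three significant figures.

Isothermal process: W = nRT ln(V₂/V₁) = nRT ln(P₁/P₂).
W = (1.47)(8.314)(435) × ln(511/2380)
  = 5316 × ln(0.2147) = 5316 × -1.538
W_by_gas = -8179 J; work on gas = −W_by = 8179 J.

W ≈ 8180 J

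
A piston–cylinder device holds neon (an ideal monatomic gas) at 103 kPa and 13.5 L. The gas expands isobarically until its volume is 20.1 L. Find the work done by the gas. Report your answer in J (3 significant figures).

Isobaric: W = P ΔV.
W = (103 kPa)(20.1 − 13.5 L) = (103)(6.6) = 679.8 J.

W ≈ 680 J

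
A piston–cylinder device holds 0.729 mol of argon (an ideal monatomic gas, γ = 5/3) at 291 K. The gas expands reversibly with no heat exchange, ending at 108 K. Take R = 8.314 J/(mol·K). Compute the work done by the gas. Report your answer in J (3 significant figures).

Adiabatic ⇒ Q = 0, so W_by = −ΔU = nCᵥ(T₁ − T₂).
Cᵥ = 3R/2 = 12.47 J/(mol·K).
W = (0.729)(12.47)(291 − 108) = 1664 J.

W ≈ 1660 J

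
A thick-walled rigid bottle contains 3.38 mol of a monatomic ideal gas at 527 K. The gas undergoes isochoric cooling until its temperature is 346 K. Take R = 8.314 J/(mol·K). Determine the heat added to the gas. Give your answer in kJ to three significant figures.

Constant volume ⇒ W = 0, so Q = ΔU = nCᵥΔT with Cᵥ = 3R/2 = 12.47 J/(mol·K).
ΔU = (3.38)(12.47)(346 − 527) = -7630 J.

Q ≈ -7.63 kJ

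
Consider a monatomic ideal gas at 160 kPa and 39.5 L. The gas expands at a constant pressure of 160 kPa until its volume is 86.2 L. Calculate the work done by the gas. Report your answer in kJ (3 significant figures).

Isobaric: W = P ΔV.
W = (160 kPa)(86.2 − 39.5 L) = (160)(46.7) = 7472 J.

W ≈ 7.47 kJ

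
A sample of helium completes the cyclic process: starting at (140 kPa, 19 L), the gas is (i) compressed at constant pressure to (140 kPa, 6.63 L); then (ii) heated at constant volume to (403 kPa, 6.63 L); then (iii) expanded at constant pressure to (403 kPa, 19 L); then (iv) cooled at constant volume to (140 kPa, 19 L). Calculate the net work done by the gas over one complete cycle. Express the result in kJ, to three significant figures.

W_net ≈ 3.25 kJ

Constant-volume legs do no work.
W(i) = (140)(6.63 − 19) = -1732 J; W(iii) = (403)(19 − 6.63) = 4985 J.
W_net = -1732 + 4985 = 3253 J (the clockwise enclosed area).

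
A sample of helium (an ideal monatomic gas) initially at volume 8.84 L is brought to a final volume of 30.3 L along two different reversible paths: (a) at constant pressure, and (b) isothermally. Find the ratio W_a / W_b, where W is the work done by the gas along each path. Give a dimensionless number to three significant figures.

W_a / W_b ≈ 1.97

Path (a) isobaric: W = P₁(V₂ − V₁) → W_a/(P₁V₁) = 2.428.
Path (b) isothermal: W = P₁V₁ ln(V₂/V₁) → W_b/(P₁V₁) = 1.232.
W_a / W_b = 2.428 / 1.232 = 1.971.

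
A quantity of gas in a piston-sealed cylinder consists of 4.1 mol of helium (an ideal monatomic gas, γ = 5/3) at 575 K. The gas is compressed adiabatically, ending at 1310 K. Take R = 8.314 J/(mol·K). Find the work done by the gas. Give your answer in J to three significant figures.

W ≈ -37600 J

Adiabatic ⇒ Q = 0, so W_by = −ΔU = nCᵥ(T₁ − T₂).
Cᵥ = 3R/2 = 12.47 J/(mol·K).
W = (4.1)(12.47)(575 − 1310) = -37581 J.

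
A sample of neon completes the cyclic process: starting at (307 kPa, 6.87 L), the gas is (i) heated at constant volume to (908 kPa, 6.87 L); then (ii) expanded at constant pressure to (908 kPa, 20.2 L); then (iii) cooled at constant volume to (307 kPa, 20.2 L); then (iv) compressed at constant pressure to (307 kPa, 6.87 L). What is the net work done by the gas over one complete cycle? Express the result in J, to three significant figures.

Constant-volume legs do no work.
W(ii) = (908)(20.2 − 6.87) = 12104 J; W(iv) = (307)(6.87 − 20.2) = -4092 J.
W_net = 12104 − 4092 = 8011 J (the clockwise enclosed area).

W_net ≈ 8010 J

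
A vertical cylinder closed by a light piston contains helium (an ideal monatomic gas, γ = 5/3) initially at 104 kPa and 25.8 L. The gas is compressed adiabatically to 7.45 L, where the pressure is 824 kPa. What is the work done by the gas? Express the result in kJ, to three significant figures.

W ≈ -5.18 kJ

Adiabatic: W = (P₁V₁ − P₂V₂)/(γ − 1) with γ = 5/3.
P₁V₁ = 2683 J, P₂V₂ = 6139 J.
W = (2683 − 6139) / 0.6667 = -5183 J.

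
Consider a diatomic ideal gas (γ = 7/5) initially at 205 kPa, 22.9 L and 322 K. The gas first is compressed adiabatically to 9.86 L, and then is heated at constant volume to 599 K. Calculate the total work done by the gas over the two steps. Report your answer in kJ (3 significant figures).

Step 1 (adiabatic): W = (P₁V₁ − P₂V₂)/(γ−1) = (4694 − 6576)/0.4 = -4704 J.
Step 2 (isochoric): W = 0 (constant volume).
W_total = -4704 + 0 = -4704 J.

W_total ≈ -4.70 kJ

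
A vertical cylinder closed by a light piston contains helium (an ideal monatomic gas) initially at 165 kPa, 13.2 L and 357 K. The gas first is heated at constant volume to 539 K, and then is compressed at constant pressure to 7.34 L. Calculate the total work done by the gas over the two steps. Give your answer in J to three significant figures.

Step 1 (isochoric): W = 0 (constant volume).
After step 1: P = 249.1 kPa (V unchanged).
Step 2 (isobaric): W = PΔV = (249.1 kPa)(7.34 − 13.2 L) = -1460 J.
W_total = 0 − 1460 = -1460 J.

W_total ≈ -1460 J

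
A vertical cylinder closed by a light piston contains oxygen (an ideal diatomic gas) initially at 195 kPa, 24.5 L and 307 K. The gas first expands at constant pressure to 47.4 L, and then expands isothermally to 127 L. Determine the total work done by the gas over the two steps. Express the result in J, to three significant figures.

W_total ≈ 13600 J

Step 1 (isobaric): W = PΔV = (195 kPa)(47.4 − 24.5 L) = 4466 J.
After step 1: P = 195 kPa, V = 47.4 L, T = 594 K.
Step 2 (isothermal): W = P₁V₁ ln(V₂/V₁) = (9243) ln(127/47.4) = 9110 J.
W_total = 4466 + 9110 = 13575 J.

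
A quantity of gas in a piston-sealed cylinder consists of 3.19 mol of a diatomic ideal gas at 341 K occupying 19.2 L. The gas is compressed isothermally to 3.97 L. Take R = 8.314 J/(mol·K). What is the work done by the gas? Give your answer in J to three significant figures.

W ≈ -14300 J

Isothermal: W = nRT ln(V₂/V₁).
W = (3.19)(8.314)(341) × ln(3.97/19.2)
  = 9044 × -1.576
W_by_gas = -14254 J.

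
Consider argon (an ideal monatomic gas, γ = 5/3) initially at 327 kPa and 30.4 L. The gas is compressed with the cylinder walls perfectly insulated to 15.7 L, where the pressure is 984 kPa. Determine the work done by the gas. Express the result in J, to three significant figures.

W ≈ -8260 J

Adiabatic: W = (P₁V₁ − P₂V₂)/(γ − 1) with γ = 5/3.
P₁V₁ = 9941 J, P₂V₂ = 15449 J.
W = (9941 − 15449) / 0.6667 = -8262 J.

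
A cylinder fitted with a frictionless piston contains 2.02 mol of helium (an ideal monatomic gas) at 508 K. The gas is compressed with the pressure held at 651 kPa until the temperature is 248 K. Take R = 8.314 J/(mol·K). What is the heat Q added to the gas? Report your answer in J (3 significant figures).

Isobaric: W = nRΔT = (2.02)(8.314)(-260) = -4367 J.
ΔU = nCᵥΔT with Cᵥ = 3R/2: ΔU = (2.02)(12.47)(-260) = -6550 J.
Q = ΔU + W = -6550 − 4367 = -10916 J.

Q ≈ -10900 J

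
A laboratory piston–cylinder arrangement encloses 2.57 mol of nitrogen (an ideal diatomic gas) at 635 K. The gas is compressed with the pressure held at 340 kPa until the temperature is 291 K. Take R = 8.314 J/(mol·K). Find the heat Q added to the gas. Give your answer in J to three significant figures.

Q ≈ -25700 J

Isobaric: W = nRΔT = (2.57)(8.314)(-344) = -7350 J.
ΔU = nCᵥΔT with Cᵥ = 5R/2: ΔU = (2.57)(20.79)(-344) = -18376 J.
Q = ΔU + W = -18376 − 7350 = -25726 J.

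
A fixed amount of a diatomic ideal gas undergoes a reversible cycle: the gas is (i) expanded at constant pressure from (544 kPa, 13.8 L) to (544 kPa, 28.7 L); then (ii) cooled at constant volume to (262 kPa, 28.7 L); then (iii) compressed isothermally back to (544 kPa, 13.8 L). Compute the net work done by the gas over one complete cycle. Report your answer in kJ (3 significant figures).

Leg (i): W = PΔV = (544)(28.7 − 13.8) = 8106 J.
Leg (ii): W = 0.
Leg (iii): W = PᵢVᵢ ln(V_f/Vᵢ) = (7519) ln(13.8/28.7) = -5506 J.
W_net = 8106 − 5506 = 2600 J.

W_net ≈ 2.60 kJ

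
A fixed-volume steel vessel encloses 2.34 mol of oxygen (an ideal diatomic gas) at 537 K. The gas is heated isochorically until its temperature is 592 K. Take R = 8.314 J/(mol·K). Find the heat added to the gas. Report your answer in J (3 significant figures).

Q ≈ 2680 J

Constant volume ⇒ W = 0, so Q = ΔU = nCᵥΔT with Cᵥ = 5R/2 = 20.79 J/(mol·K).
ΔU = (2.34)(20.79)(592 − 537) = 2675 J.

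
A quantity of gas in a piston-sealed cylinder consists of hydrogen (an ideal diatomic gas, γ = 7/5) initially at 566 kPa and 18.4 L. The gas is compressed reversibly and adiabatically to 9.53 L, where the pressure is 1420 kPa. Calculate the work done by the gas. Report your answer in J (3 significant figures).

Adiabatic: W = (P₁V₁ − P₂V₂)/(γ − 1) with γ = 7/5.
P₁V₁ = 10414 J, P₂V₂ = 13533 J.
W = (10414 − 13533) / 0.4 = -7795 J.

W ≈ -7800 J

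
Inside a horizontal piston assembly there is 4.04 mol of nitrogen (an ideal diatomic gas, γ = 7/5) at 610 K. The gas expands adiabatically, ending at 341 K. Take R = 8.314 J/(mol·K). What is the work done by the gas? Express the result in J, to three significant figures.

W ≈ 22600 J

Adiabatic ⇒ Q = 0, so W_by = −ΔU = nCᵥ(T₁ − T₂).
Cᵥ = 5R/2 = 20.79 J/(mol·K).
W = (4.04)(20.79)(610 − 341) = 22588 J.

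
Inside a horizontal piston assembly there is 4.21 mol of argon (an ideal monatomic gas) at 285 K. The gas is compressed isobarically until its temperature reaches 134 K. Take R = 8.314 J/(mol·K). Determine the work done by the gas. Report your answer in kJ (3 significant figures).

Isobaric: W = P ΔV = nR ΔT.
W = (4.21)(8.314)(134 − 285) = -5285 J.

W ≈ -5.29 kJ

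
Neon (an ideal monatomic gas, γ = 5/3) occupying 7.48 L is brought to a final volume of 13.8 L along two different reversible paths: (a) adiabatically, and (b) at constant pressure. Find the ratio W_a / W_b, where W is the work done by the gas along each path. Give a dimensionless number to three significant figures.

W_a / W_b ≈ 0.595

Path (a) adiabatic: W = P₁V₁(1 − (V₁/V₂)^(γ−1))/(γ−1) → W_a/(P₁V₁) = 0.5028.
Path (b) isobaric: W = P₁(V₂ − V₁) → W_b/(P₁V₁) = 0.8449.
W_a / W_b = 0.5028 / 0.8449 = 0.5951.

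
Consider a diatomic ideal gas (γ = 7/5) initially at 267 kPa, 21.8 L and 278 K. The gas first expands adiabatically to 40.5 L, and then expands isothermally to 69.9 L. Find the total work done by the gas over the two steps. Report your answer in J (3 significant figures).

W_total ≈ 5670 J

Step 1 (adiabatic): W = (P₁V₁ − P₂V₂)/(γ−1) = (5821 − 4543)/0.4 = 3193 J.
After step 1: P = 112.2 kPa, V = 40.5 L, T = 217 K.
Step 2 (isothermal): W = P₁V₁ ln(V₂/V₁) = (4543) ln(69.9/40.5) = 2480 J.
W_total = 3193 + 2480 = 5673 J.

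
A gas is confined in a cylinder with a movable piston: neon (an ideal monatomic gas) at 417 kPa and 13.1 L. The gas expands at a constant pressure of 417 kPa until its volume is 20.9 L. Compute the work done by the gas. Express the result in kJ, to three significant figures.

Isobaric: W = P ΔV.
W = (417 kPa)(20.9 − 13.1 L) = (417)(7.8) = 3253 J.

W ≈ 3.25 kJ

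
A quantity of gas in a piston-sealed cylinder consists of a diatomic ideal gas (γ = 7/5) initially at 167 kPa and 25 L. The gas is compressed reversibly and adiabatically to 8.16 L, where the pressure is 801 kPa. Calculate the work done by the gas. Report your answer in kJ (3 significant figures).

W ≈ -5.90 kJ

Adiabatic: W = (P₁V₁ − P₂V₂)/(γ − 1) with γ = 7/5.
P₁V₁ = 4175 J, P₂V₂ = 6536 J.
W = (4175 − 6536) / 0.4 = -5903 J.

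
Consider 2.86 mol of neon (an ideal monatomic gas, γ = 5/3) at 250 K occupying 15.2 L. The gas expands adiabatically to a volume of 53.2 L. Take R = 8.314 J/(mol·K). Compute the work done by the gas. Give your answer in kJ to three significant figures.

W ≈ 5.05 kJ

Adiabatic: TV^(γ−1) = const with γ = 5/3.
T₂ = T₁ (V₁/V₂)^(γ−1) = 250 × (15.2/53.2)^0.667 = 250 × 0.4338 = 108.4 K.
W_by = nCᵥ(T₁ − T₂) = (2.86)(12.47)(250 − 108.4) = 5049 J.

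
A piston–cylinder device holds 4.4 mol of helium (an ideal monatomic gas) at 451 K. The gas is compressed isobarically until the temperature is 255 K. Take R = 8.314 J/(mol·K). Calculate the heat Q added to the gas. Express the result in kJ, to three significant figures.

Q ≈ -17.9 kJ

Isobaric: W = nRΔT = (4.4)(8.314)(-196) = -7170 J.
ΔU = nCᵥΔT with Cᵥ = 3R/2: ΔU = (4.4)(12.47)(-196) = -10755 J.
Q = ΔU + W = -10755 − 7170 = -17925 J.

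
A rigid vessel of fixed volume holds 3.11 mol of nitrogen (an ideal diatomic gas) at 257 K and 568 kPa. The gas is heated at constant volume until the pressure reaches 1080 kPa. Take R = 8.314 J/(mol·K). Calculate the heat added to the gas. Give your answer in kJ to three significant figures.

Constant volume ⇒ W = 0, so Q = ΔU = nCᵥΔT with Cᵥ = 5R/2 = 20.79 J/(mol·K).
At constant V, T₂/T₁ = P₂/P₁ ⇒ ΔT = T₁(P₂/P₁ − 1) = 257·(1080/568 − 1) = 231.7 K.
ΔU = (3.11)(20.79)(231.7) = 14975 J.

Q ≈ 15.0 kJ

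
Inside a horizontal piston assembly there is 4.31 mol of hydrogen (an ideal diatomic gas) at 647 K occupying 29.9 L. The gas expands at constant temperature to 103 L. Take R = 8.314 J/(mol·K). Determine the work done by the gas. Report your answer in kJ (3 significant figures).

W ≈ 28.7 kJ

Isothermal: W = nRT ln(V₂/V₁).
W = (4.31)(8.314)(647) × ln(103/29.9)
  = 23184 × 1.237
W_by_gas = 28676 J.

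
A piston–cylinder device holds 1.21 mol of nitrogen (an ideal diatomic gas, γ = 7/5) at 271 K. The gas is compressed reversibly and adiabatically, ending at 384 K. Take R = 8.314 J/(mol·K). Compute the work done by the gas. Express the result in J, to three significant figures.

Adiabatic ⇒ Q = 0, so W_by = −ΔU = nCᵥ(T₁ − T₂).
Cᵥ = 5R/2 = 20.79 J/(mol·K).
W = (1.21)(20.79)(271 − 384) = -2842 J.

W ≈ -2840 J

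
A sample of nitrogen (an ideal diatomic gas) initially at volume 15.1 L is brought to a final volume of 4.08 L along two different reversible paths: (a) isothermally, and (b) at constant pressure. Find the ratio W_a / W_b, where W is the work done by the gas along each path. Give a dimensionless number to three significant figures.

Path (a) isothermal: W = P₁V₁ ln(V₂/V₁) → W_a/(P₁V₁) = -1.309.
Path (b) isobaric: W = P₁(V₂ − V₁) → W_b/(P₁V₁) = -0.7298.
W_a / W_b = -1.309 / -0.7298 = 1.793.

W_a / W_b ≈ 1.79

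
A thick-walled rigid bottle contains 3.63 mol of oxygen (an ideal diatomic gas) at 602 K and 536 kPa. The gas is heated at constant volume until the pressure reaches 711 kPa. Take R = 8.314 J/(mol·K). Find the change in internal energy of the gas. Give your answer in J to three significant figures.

Constant volume ⇒ W = 0, so Q = ΔU = nCᵥΔT with Cᵥ = 5R/2 = 20.79 J/(mol·K).
At constant V, T₂/T₁ = P₂/P₁ ⇒ ΔT = T₁(P₂/P₁ − 1) = 602·(711/536 − 1) = 196.5 K.
ΔU = (3.63)(20.79)(196.5) = 14829 J.

ΔU ≈ 14800 J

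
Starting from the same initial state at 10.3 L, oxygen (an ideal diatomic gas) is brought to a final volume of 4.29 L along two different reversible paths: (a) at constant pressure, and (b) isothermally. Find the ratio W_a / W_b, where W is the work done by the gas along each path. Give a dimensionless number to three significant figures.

W_a / W_b ≈ 0.666

Path (a) isobaric: W = P₁(V₂ − V₁) → W_a/(P₁V₁) = -0.5835.
Path (b) isothermal: W = P₁V₁ ln(V₂/V₁) → W_b/(P₁V₁) = -0.8759.
W_a / W_b = -0.5835 / -0.8759 = 0.6662.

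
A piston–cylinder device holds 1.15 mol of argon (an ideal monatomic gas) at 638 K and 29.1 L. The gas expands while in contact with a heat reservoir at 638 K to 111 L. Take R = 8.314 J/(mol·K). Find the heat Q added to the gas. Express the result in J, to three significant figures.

Q ≈ 8170 J

Isothermal ⇒ ΔU = 0, so Q = W = nRT ln(V₂/V₁).
Q = (1.15)(8.314)(638) ln(111/29.1) = 6100 × 1.339 = 8167 J.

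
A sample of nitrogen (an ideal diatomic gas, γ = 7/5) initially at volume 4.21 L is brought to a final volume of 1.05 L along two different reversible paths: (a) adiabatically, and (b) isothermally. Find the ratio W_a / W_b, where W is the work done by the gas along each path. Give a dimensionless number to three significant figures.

W_a / W_b ≈ 1.34

Path (a) adiabatic: W = P₁V₁(1 − (V₁/V₂)^(γ−1))/(γ−1) → W_a/(P₁V₁) = -1.857.
Path (b) isothermal: W = P₁V₁ ln(V₂/V₁) → W_b/(P₁V₁) = -1.389.
W_a / W_b = -1.857 / -1.389 = 1.337.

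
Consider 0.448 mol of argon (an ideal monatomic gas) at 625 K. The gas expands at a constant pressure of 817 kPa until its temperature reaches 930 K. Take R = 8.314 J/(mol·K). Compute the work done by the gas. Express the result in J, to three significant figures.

W ≈ 1140 J

Isobaric: W = P ΔV = nR ΔT.
W = (0.448)(8.314)(930 − 625) = 1136 J.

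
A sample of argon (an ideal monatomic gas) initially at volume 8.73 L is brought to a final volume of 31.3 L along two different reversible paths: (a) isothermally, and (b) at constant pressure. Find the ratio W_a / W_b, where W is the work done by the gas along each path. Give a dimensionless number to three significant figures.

Path (a) isothermal: W = P₁V₁ ln(V₂/V₁) → W_a/(P₁V₁) = 1.277.
Path (b) isobaric: W = P₁(V₂ − V₁) → W_b/(P₁V₁) = 2.585.
W_a / W_b = 1.277 / 2.585 = 0.4939.

W_a / W_b ≈ 0.494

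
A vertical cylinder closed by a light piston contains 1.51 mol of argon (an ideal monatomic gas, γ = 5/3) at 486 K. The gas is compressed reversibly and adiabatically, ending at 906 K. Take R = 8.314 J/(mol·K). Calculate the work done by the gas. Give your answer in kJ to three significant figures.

W ≈ -7.91 kJ

Adiabatic ⇒ Q = 0, so W_by = −ΔU = nCᵥ(T₁ − T₂).
Cᵥ = 3R/2 = 12.47 J/(mol·K).
W = (1.51)(12.47)(486 − 906) = -7909 J.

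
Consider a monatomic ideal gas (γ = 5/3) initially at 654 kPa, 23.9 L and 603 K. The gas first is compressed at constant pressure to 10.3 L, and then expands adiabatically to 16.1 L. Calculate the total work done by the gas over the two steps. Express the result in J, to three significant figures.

W_total ≈ -6290 J

Step 1 (isobaric): W = PΔV = (654 kPa)(10.3 − 23.9 L) = -8894 J.
After step 1: P = 654 kPa, V = 10.3 L, T = 259.9 K.
Step 2 (adiabatic): W = (P₁V₁ − P₂V₂)/(γ−1) = (6736 − 5001)/0.667 = 2602 J.
W_total = -8894 + 2602 = -6292 J.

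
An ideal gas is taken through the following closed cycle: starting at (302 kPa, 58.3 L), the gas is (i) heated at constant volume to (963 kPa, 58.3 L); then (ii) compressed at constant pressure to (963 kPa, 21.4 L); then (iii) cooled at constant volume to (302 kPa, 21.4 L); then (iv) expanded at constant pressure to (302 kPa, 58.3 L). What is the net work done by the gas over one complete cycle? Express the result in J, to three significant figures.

Constant-volume legs do no work.
W(ii) = (963)(21.4 − 58.3) = -35535 J; W(iv) = (302)(58.3 − 21.4) = 11144 J.
W_net = -35535 + 11144 = -24391 J (the counter-clockwise enclosed area).

W_net ≈ -24400 J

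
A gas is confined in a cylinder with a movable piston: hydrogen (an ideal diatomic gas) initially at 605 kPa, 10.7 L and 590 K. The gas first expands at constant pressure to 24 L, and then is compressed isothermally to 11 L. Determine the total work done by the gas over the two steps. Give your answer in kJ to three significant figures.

Step 1 (isobaric): W = PΔV = (605 kPa)(24 − 10.7 L) = 8046 J.
After step 1: P = 605 kPa, V = 24 L, T = 1323 K.
Step 2 (isothermal): W = P₁V₁ ln(V₂/V₁) = (14520) ln(11/24) = -11328 J.
W_total = 8046 − 11328 = -3281 J.

W_total ≈ -3.28 kJ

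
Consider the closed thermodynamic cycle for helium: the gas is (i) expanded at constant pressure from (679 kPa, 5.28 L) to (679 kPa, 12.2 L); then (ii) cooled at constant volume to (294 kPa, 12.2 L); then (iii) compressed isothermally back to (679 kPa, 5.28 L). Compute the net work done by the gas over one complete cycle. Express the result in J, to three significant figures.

Leg (i): W = PΔV = (679)(12.2 − 5.28) = 4699 J.
Leg (ii): W = 0.
Leg (iii): W = PᵢVᵢ ln(V_f/Vᵢ) = (3587) ln(5.28/12.2) = -3004 J.
W_net = 4699 − 3004 = 1695 J.

W_net ≈ 1690 J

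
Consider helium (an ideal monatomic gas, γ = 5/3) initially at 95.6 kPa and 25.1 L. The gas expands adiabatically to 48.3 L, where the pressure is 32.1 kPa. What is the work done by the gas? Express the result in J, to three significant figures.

Adiabatic: W = (P₁V₁ − P₂V₂)/(γ − 1) with γ = 5/3.
P₁V₁ = 2400 J, P₂V₂ = 1550 J.
W = (2400 − 1550) / 0.6667 = 1274 J.

W ≈ 1270 J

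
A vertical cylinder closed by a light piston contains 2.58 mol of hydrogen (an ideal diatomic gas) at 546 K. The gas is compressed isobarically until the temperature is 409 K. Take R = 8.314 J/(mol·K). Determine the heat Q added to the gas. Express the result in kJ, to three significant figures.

Isobaric: W = nRΔT = (2.58)(8.314)(-137) = -2939 J.
ΔU = nCᵥΔT with Cᵥ = 5R/2: ΔU = (2.58)(20.79)(-137) = -7347 J.
Q = ΔU + W = -7347 − 2939 = -10285 J.

Q ≈ -10.3 kJ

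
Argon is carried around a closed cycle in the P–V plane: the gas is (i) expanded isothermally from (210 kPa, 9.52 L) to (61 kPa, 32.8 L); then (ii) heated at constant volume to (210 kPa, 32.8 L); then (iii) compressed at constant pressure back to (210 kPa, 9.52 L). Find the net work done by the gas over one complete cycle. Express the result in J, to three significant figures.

Leg (i): W = PᵢVᵢ ln(V_f/Vᵢ) = (1999) ln(32.8/9.52) = 2473 J.
Leg (ii): W = 0.
Leg (iii): W = PΔV = (210)(9.52 − 32.8) = -4889 J.
W_net = 2473 − 4889 = -2416 J.

W_net ≈ -2420 J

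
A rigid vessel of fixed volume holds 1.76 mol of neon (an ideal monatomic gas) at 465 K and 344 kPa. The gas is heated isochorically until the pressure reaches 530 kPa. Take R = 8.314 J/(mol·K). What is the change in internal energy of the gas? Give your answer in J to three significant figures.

Constant volume ⇒ W = 0, so Q = ΔU = nCᵥΔT with Cᵥ = 3R/2 = 12.47 J/(mol·K).
At constant V, T₂/T₁ = P₂/P₁ ⇒ ΔT = T₁(P₂/P₁ − 1) = 465·(530/344 − 1) = 251.4 K.
ΔU = (1.76)(12.47)(251.4) = 5519 J.

ΔU ≈ 5520 J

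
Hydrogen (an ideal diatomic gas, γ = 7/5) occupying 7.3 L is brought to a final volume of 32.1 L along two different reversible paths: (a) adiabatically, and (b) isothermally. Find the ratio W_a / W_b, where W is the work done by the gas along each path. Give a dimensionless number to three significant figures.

W_a / W_b ≈ 0.755

Path (a) adiabatic: W = P₁V₁(1 − (V₁/V₂)^(γ−1))/(γ−1) → W_a/(P₁V₁) = 1.117.
Path (b) isothermal: W = P₁V₁ ln(V₂/V₁) → W_b/(P₁V₁) = 1.481.
W_a / W_b = 1.117 / 1.481 = 0.7546.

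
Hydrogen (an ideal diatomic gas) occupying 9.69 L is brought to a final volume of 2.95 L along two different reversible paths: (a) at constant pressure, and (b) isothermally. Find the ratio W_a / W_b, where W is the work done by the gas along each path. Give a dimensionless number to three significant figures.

Path (a) isobaric: W = P₁(V₂ − V₁) → W_a/(P₁V₁) = -0.6956.
Path (b) isothermal: W = P₁V₁ ln(V₂/V₁) → W_b/(P₁V₁) = -1.189.
W_a / W_b = -0.6956 / -1.189 = 0.5849.

W_a / W_b ≈ 0.585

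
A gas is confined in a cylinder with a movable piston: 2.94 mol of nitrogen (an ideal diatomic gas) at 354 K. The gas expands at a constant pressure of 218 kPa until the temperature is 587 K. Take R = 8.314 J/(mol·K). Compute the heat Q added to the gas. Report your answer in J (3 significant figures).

Q ≈ 19900 J

Isobaric: W = nRΔT = (2.94)(8.314)(233) = 5695 J.
ΔU = nCᵥΔT with Cᵥ = 5R/2: ΔU = (2.94)(20.79)(233) = 14238 J.
Q = ΔU + W = 14238 + 5695 = 19933 J.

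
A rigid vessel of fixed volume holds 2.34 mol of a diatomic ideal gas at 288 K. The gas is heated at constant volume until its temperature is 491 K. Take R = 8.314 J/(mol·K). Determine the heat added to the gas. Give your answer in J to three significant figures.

Constant volume ⇒ W = 0, so Q = ΔU = nCᵥΔT with Cᵥ = 5R/2 = 20.79 J/(mol·K).
ΔU = (2.34)(20.79)(491 − 288) = 9873 J.

Q ≈ 9870 J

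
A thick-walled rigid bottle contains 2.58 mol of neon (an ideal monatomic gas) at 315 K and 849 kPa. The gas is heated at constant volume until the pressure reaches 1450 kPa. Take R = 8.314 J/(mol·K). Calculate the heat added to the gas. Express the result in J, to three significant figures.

Q ≈ 7170 J

Constant volume ⇒ W = 0, so Q = ΔU = nCᵥΔT with Cᵥ = 3R/2 = 12.47 J/(mol·K).
At constant V, T₂/T₁ = P₂/P₁ ⇒ ΔT = T₁(P₂/P₁ − 1) = 315·(1450/849 − 1) = 223 K.
ΔU = (2.58)(12.47)(223) = 7175 J.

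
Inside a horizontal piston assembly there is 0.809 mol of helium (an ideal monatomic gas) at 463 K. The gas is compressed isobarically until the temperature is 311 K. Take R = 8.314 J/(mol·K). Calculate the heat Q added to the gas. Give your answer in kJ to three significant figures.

Isobaric: W = nRΔT = (0.809)(8.314)(-152) = -1022 J.
ΔU = nCᵥΔT with Cᵥ = 3R/2: ΔU = (0.809)(12.47)(-152) = -1534 J.
Q = ΔU + W = -1534 − 1022 = -2556 J.

Q ≈ -2.56 kJ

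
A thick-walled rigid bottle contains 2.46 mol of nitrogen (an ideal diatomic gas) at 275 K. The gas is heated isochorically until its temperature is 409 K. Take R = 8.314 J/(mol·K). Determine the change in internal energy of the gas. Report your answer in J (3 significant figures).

ΔU ≈ 6850 J

Constant volume ⇒ W = 0, so Q = ΔU = nCᵥΔT with Cᵥ = 5R/2 = 20.79 J/(mol·K).
ΔU = (2.46)(20.79)(409 − 275) = 6852 J.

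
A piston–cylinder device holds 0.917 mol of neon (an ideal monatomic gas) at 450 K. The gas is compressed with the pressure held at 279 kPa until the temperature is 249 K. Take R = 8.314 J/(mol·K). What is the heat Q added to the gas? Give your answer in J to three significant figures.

Isobaric: W = nRΔT = (0.917)(8.314)(-201) = -1532 J.
ΔU = nCᵥΔT with Cᵥ = 3R/2: ΔU = (0.917)(12.47)(-201) = -2299 J.
Q = ΔU + W = -2299 − 1532 = -3831 J.

Q ≈ -3830 J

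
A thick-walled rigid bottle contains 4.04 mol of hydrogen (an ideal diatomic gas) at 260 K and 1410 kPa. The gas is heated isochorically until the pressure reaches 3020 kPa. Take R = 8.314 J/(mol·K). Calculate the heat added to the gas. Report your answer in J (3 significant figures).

Constant volume ⇒ W = 0, so Q = ΔU = nCᵥΔT with Cᵥ = 5R/2 = 20.79 J/(mol·K).
At constant V, T₂/T₁ = P₂/P₁ ⇒ ΔT = T₁(P₂/P₁ − 1) = 260·(3020/1410 − 1) = 296.9 K.
ΔU = (4.04)(20.79)(296.9) = 24929 J.

Q ≈ 24900 J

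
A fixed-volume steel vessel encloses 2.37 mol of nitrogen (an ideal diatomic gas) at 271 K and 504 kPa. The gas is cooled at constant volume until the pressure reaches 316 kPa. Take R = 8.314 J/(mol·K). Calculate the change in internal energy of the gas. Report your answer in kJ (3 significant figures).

ΔU ≈ -4.98 kJ

Constant volume ⇒ W = 0, so Q = ΔU = nCᵥΔT with Cᵥ = 5R/2 = 20.79 J/(mol·K).
At constant V, T₂/T₁ = P₂/P₁ ⇒ ΔT = T₁(P₂/P₁ − 1) = 271·(316/504 − 1) = -101.1 K.
ΔU = (2.37)(20.79)(-101.1) = -4980 J.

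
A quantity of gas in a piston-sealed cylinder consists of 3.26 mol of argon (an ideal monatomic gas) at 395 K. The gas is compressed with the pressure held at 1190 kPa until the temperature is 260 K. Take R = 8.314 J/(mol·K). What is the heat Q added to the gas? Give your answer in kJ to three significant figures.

Q ≈ -9.15 kJ

Isobaric: W = nRΔT = (3.26)(8.314)(-135) = -3659 J.
ΔU = nCᵥΔT with Cᵥ = 3R/2: ΔU = (3.26)(12.47)(-135) = -5488 J.
Q = ΔU + W = -5488 − 3659 = -9147 J.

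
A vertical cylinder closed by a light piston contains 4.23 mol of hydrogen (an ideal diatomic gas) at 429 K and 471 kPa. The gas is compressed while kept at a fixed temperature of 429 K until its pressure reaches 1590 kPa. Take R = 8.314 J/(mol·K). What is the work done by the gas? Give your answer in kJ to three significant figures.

W ≈ -18.4 kJ

Isothermal process: W = nRT ln(V₂/V₁) = nRT ln(P₁/P₂).
W = (4.23)(8.314)(429) × ln(471/1590)
  = 15087 × ln(0.2962) = 15087 × -1.217
W_by_gas = -18356 J.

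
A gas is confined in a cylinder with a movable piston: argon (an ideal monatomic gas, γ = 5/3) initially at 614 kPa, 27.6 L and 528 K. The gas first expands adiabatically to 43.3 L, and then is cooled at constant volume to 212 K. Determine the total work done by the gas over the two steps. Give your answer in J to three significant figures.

W_total ≈ 6590 J

Step 1 (adiabatic): W = (P₁V₁ − P₂V₂)/(γ−1) = (16946 − 12551)/0.667 = 6593 J.
Step 2 (isochoric): W = 0 (constant volume).
W_total = 6593 + 0 = 6593 J.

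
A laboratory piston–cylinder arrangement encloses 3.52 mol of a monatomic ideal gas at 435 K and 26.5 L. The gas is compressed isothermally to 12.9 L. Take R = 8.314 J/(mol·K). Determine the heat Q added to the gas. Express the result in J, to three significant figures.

Isothermal ⇒ ΔU = 0, so Q = W = nRT ln(V₂/V₁).
Q = (3.52)(8.314)(435) ln(12.9/26.5) = 12730 × -0.7199 = -9165 J.

Q ≈ -9160 J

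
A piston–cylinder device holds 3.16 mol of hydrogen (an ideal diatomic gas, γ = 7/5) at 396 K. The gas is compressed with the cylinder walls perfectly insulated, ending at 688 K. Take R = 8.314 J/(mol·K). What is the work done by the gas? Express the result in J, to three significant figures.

W ≈ -19200 J

Adiabatic ⇒ Q = 0, so W_by = −ΔU = nCᵥ(T₁ − T₂).
Cᵥ = 5R/2 = 20.79 J/(mol·K).
W = (3.16)(20.79)(396 − 688) = -19179 J.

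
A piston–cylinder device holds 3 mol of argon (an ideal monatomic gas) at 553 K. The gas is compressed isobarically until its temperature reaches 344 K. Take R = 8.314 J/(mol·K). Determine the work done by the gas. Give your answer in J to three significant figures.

Isobaric: W = P ΔV = nR ΔT.
W = (3)(8.314)(344 − 553) = -5213 J.

W ≈ -5210 J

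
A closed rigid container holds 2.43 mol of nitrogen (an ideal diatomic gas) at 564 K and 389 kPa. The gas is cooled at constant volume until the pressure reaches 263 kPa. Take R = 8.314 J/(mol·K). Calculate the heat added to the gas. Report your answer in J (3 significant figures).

Constant volume ⇒ W = 0, so Q = ΔU = nCᵥΔT with Cᵥ = 5R/2 = 20.79 J/(mol·K).
At constant V, T₂/T₁ = P₂/P₁ ⇒ ΔT = T₁(P₂/P₁ − 1) = 564·(263/389 − 1) = -182.7 K.
ΔU = (2.43)(20.79)(-182.7) = -9227 J.

Q ≈ -9230 J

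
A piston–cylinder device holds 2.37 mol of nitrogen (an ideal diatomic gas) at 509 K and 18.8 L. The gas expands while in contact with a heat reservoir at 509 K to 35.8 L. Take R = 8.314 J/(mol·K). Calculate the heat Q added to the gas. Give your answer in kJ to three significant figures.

Isothermal ⇒ ΔU = 0, so Q = W = nRT ln(V₂/V₁).
Q = (2.37)(8.314)(509) ln(35.8/18.8) = 10029 × 0.6441 = 6460 J.

Q ≈ 6.46 kJ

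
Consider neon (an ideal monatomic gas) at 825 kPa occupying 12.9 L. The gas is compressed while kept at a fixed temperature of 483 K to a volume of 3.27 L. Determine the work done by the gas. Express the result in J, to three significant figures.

W ≈ -14600 J

Isothermal: W = nRT ln(V₂/V₁) = P₁V₁ ln(V₂/V₁).
P₁V₁ = (825 kPa)(12.9 L) = 10642 J.
W = 10642 × ln(3.27/12.9) = 10642 × -1.372
W_by_gas = -14606 J.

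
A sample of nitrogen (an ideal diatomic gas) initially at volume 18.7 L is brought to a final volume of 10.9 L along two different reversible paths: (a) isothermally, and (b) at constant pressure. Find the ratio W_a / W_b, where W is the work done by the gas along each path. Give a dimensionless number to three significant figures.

W_a / W_b ≈ 1.29

Path (a) isothermal: W = P₁V₁ ln(V₂/V₁) → W_a/(P₁V₁) = -0.5398.
Path (b) isobaric: W = P₁(V₂ − V₁) → W_b/(P₁V₁) = -0.4171.
W_a / W_b = -0.5398 / -0.4171 = 1.294.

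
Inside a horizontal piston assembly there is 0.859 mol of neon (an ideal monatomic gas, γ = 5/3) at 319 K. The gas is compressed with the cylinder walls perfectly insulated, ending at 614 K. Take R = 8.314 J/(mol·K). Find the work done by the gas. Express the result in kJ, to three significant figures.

W ≈ -3.16 kJ

Adiabatic ⇒ Q = 0, so W_by = −ΔU = nCᵥ(T₁ − T₂).
Cᵥ = 3R/2 = 12.47 J/(mol·K).
W = (0.859)(12.47)(319 − 614) = -3160 J.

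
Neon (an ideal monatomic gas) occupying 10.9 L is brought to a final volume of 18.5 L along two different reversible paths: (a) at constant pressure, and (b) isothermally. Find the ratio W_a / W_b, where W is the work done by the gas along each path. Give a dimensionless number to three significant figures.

W_a / W_b ≈ 1.32

Path (a) isobaric: W = P₁(V₂ − V₁) → W_a/(P₁V₁) = 0.6972.
Path (b) isothermal: W = P₁V₁ ln(V₂/V₁) → W_b/(P₁V₁) = 0.529.
W_a / W_b = 0.6972 / 0.529 = 1.318.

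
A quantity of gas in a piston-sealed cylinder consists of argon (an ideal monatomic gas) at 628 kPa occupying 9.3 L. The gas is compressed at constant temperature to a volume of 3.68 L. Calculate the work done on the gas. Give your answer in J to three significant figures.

Isothermal: W = nRT ln(V₂/V₁) = P₁V₁ ln(V₂/V₁).
P₁V₁ = (628 kPa)(9.3 L) = 5840 J.
W = 5840 × ln(3.68/9.3) = 5840 × -0.9271
W_by_gas = -5415 J; work on gas = −W_by = 5415 J.

W ≈ 5410 J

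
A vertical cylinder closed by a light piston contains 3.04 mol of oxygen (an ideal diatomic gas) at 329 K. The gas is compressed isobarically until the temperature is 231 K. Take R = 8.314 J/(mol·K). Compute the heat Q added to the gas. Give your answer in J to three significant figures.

Isobaric: W = nRΔT = (3.04)(8.314)(-98) = -2477 J.
ΔU = nCᵥΔT with Cᵥ = 5R/2: ΔU = (3.04)(20.79)(-98) = -6192 J.
Q = ΔU + W = -6192 − 2477 = -8669 J.

Q ≈ -8670 J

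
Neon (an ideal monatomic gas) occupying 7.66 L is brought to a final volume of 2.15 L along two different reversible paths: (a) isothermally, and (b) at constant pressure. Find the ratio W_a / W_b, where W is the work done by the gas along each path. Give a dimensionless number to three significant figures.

W_a / W_b ≈ 1.77

Path (a) isothermal: W = P₁V₁ ln(V₂/V₁) → W_a/(P₁V₁) = -1.271.
Path (b) isobaric: W = P₁(V₂ − V₁) → W_b/(P₁V₁) = -0.7193.
W_a / W_b = -1.271 / -0.7193 = 1.766.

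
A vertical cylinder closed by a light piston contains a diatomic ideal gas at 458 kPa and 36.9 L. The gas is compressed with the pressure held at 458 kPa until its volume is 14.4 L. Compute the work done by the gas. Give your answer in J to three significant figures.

Isobaric: W = P ΔV.
W = (458 kPa)(14.4 − 36.9 L) = (458)(-22.5) = -10305 J.

W ≈ -10300 J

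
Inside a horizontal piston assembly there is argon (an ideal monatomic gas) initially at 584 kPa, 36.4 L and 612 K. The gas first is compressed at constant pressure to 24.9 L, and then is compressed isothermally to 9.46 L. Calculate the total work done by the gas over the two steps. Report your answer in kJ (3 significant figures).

W_total ≈ -20.8 kJ

Step 1 (isobaric): W = PΔV = (584 kPa)(24.9 − 36.4 L) = -6716 J.
After step 1: P = 584 kPa, V = 24.9 L, T = 418.6 K.
Step 2 (isothermal): W = P₁V₁ ln(V₂/V₁) = (14542) ln(9.46/24.9) = -14073 J.
W_total = -6716 − 14073 = -20789 J.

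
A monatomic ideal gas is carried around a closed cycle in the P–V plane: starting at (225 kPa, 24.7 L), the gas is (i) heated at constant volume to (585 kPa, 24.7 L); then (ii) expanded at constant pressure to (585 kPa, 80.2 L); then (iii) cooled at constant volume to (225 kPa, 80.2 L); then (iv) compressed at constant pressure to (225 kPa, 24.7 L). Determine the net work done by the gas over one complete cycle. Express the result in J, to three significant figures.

W_net ≈ 20000 J

Constant-volume legs do no work.
W(ii) = (585)(80.2 − 24.7) = 32468 J; W(iv) = (225)(24.7 − 80.2) = -12488 J.
W_net = 32468 − 12488 = 19980 J (the clockwise enclosed area).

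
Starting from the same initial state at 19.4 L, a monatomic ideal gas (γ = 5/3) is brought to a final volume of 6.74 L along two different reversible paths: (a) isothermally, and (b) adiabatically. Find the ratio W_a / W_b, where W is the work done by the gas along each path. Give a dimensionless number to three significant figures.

W_a / W_b ≈ 0.689

Path (a) isothermal: W = P₁V₁ ln(V₂/V₁) → W_a/(P₁V₁) = -1.057.
Path (b) adiabatic: W = P₁V₁(1 − (V₁/V₂)^(γ−1))/(γ−1) → W_b/(P₁V₁) = -1.535.
W_a / W_b = -1.057 / -1.535 = 0.6887.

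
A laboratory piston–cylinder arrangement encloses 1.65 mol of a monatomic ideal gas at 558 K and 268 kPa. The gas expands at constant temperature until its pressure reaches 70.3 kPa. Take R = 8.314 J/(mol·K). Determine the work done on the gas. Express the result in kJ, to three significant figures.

Isothermal process: W = nRT ln(V₂/V₁) = nRT ln(P₁/P₂).
W = (1.65)(8.314)(558) × ln(268/70.3)
  = 7655 × ln(3.812) = 7655 × 1.338
W_by_gas = 10244 J; work on gas = −W_by = -10244 J.

W ≈ -10.2 kJ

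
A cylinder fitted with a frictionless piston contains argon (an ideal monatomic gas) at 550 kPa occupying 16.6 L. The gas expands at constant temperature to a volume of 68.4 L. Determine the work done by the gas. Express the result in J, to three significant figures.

Isothermal: W = nRT ln(V₂/V₁) = P₁V₁ ln(V₂/V₁).
P₁V₁ = (550 kPa)(16.6 L) = 9130 J.
W = 9130 × ln(68.4/16.6) = 9130 × 1.416
W_by_gas = 12928 J.

W ≈ 12900 J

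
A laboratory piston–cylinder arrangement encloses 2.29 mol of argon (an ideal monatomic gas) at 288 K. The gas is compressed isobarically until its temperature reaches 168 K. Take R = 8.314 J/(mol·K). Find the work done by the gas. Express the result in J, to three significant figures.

W ≈ -2280 J

Isobaric: W = P ΔV = nR ΔT.
W = (2.29)(8.314)(168 − 288) = -2285 J.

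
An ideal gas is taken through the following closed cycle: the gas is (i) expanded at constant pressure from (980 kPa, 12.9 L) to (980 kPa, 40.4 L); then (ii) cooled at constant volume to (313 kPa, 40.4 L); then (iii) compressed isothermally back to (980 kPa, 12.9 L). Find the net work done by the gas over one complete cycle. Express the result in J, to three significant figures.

W_net ≈ 12500 J

Leg (i): W = PΔV = (980)(40.4 − 12.9) = 26950 J.
Leg (ii): W = 0.
Leg (iii): W = PᵢVᵢ ln(V_f/Vᵢ) = (12645) ln(12.9/40.4) = -14436 J.
W_net = 26950 − 14436 = 12514 J.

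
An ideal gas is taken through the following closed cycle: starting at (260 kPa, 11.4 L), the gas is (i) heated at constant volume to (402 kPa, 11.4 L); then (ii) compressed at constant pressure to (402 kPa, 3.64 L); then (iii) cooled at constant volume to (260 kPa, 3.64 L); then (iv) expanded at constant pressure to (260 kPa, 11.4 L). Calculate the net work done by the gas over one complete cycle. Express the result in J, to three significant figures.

Constant-volume legs do no work.
W(ii) = (402)(3.64 − 11.4) = -3120 J; W(iv) = (260)(11.4 − 3.64) = 2018 J.
W_net = -3120 + 2018 = -1102 J (the counter-clockwise enclosed area).

W_net ≈ -1100 J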